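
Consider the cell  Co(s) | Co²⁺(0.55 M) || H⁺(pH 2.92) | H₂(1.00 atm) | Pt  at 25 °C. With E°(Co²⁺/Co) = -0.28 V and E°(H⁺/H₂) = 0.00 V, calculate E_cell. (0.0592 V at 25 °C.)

The hydrogen couple is the cathode, so E°_cell = 0.28 V; n = 2.
[H⁺] = 10^(−2.92) = 0.0012 M, and Q = [Co²⁺]·P(H₂) / [H⁺]^2 = 3.81 × 10^5.
E = E° − (0.0592/2) log Q = 0.28 − (0.0592/2)(5.580) = 0.115 V.

0.11 V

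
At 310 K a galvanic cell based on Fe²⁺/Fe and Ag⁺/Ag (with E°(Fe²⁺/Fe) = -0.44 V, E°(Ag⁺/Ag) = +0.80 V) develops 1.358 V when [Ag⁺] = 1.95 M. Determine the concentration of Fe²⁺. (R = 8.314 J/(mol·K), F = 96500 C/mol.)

5.5 × 10^-4 M

From the Nernst equation, ln Q = nF(E° − E)/RT = 2×96500×(1.24 − 1.358)/(8.314×310) = -8.836, so Q = 1.45 × 10^-4.
With Q = [Fe²⁺]/[Ag⁺]^2 and the known concentrations, [Fe²⁺] in the numerator gives [Fe²⁺] = 5.5 × 10^-4 M.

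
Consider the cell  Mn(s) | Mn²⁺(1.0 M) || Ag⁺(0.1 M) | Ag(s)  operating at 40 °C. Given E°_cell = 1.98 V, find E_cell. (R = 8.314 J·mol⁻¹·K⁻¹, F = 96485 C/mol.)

1.92 V

Balancing electrons gives n = 2; the reaction quotient is Q = [Mn²⁺]/[Ag⁺]^2 = 100.
E = E° − (RT/nF) ln Q = 1.98 − (8.314×313)/(2×96485) × (4.605) = 1.980 − 0.062 = 1.918 V.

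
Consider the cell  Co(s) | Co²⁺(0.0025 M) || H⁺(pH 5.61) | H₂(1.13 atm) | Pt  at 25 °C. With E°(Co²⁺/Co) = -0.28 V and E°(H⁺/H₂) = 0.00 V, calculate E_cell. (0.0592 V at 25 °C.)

0.023 V

The hydrogen couple is the cathode, so E°_cell = 0.28 V; n = 2.
[H⁺] = 10^(−5.61) = 2.5 × 10^-6 M, and Q = [Co²⁺]·P(H₂) / [H⁺]^2 = 4.69 × 10^8.
E = E° − (0.0592/2) log Q = 0.28 − (0.0592/2)(8.671) = 0.023 V.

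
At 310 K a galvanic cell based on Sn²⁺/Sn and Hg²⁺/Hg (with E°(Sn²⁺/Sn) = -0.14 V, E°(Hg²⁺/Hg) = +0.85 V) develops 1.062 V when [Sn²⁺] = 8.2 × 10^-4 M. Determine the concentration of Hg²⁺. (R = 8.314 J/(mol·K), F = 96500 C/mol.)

From the Nernst equation, ln Q = nF(E° − E)/RT = 2×96500×(0.99 − 1.062)/(8.314×310) = -5.392, so Q = 0.00455.
With Q = [Sn²⁺]/[Hg²⁺] and the known concentrations, [Hg²⁺] in the denominator gives [Hg²⁺] = 0.18 M.

0.18 M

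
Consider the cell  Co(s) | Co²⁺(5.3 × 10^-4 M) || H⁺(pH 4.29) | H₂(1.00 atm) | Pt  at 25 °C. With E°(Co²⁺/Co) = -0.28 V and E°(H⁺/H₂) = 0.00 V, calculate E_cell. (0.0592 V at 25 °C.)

The hydrogen couple is the cathode, so E°_cell = 0.28 V; n = 2.
[H⁺] = 10^(−4.29) = 5.1 × 10^-5 M, and Q = [Co²⁺]·P(H₂) / [H⁺]^2 = 2.02 × 10^5.
E = E° − (0.0592/2) log Q = 0.28 − (0.0592/2)(5.304) = 0.123 V.

0.12 V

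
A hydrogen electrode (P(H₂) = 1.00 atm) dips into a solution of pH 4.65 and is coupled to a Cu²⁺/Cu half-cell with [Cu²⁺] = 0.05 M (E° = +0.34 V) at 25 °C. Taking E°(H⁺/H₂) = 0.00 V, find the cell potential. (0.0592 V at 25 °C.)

0.58 V

The Cu²⁺/Cu couple is the cathode, so E°_cell = 0.34 V; n = 2.
[H⁺] = 10^(−4.65) = 2.2 × 10^-5 M, and Q = [H⁺]^2 / ([Cu²⁺]·P(H₂)) = 1 × 10^-8.
E = E° − (0.0592/2) log Q = 0.34 − (0.0592/2)(-7.999) = 0.577 V.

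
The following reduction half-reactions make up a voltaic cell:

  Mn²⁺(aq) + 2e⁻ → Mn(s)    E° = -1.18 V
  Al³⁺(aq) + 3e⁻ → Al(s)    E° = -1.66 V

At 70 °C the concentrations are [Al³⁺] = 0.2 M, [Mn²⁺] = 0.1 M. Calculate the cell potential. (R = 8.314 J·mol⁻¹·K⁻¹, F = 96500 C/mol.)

0.462 V

The Mn²⁺/Mn couple has the higher reduction potential and acts as the cathode, so E°_cell = -1.18 − (-1.66) = 0.48 V.
Balancing electrons gives n = 6; the reaction quotient is Q = [Al³⁺]^2/[Mn²⁺]^3 = 40.0.
E = E° − (RT/nF) ln Q = 0.48 − (8.314×343)/(6×96500) × (3.689) = 0.480 − 0.018 = 0.462 V.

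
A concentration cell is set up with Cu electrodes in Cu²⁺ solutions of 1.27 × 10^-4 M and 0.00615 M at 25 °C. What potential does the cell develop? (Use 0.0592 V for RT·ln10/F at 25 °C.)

Both half-cells are Cu²⁺/Cu, so E°_cell = 0. The concentrated side is the cathode; the cell reaction moves Cu²⁺ from high to low concentration with n = 2.
Q = [Cu²⁺]_dilute/[Cu²⁺]_conc = 1.27 × 10^-4/0.00615 = 0.0207.
E = 0 − (0.0592/2) log Q = −(0.0592/2)(-1.685) = 0.0499 V.

0.050 V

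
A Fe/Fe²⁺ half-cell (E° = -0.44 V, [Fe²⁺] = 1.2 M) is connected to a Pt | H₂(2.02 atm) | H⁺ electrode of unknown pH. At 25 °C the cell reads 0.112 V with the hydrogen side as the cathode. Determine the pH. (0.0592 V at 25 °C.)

E°_cell = 0.44 V and n = 2.
log Q = n(E° − E)/0.0592 = 2×(0.44 − 0.112)/0.0592 = 11.081.
With Q = [Fe²⁺]·P(H₂) / [H⁺]^2, solving for [H⁺] gives log[H⁺] = -5.348, so pH = 5.35.

pH = 5.35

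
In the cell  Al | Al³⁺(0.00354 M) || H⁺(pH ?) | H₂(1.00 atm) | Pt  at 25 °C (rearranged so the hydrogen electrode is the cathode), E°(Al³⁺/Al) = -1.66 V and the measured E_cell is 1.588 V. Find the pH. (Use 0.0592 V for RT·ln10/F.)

pH = 2.03

E°_cell = 1.66 V and n = 6.
log Q = n(E° − E)/0.0592 = 6×(1.66 − 1.588)/0.0592 = 7.297.
With Q = [Al³⁺]^2·P(H₂)^3 / [H⁺]^6, solving for [H⁺] gives log[H⁺] = -2.033, so pH = 2.03.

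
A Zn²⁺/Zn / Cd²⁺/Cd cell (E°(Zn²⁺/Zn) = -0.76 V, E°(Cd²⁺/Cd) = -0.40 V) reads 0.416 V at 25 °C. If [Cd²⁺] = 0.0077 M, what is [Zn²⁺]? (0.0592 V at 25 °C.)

From the Nernst equation, log Q = n(E° − E)/0.0592 = 2(0.36 − 0.416)/0.0592 = -1.892, so Q = 0.0128.
With Q = [Zn²⁺]/[Cd²⁺] and the known concentrations, [Zn²⁺] in the numerator gives [Zn²⁺] = 9.9 × 10^-5 M.

9.9 × 10^-5 M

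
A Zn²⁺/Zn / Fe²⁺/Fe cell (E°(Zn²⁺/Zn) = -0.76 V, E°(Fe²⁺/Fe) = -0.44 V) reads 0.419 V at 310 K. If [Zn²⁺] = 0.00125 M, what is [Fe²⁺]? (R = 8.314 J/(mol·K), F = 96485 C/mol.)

2.1 M

From the Nernst equation, ln Q = nF(E° − E)/RT = 2×96485×(0.32 − 0.419)/(8.314×310) = -7.412, so Q = 6.04 × 10^-4.
With Q = [Zn²⁺]/[Fe²⁺] and the known concentrations, [Fe²⁺] in the denominator gives [Fe²⁺] = 2.1 M.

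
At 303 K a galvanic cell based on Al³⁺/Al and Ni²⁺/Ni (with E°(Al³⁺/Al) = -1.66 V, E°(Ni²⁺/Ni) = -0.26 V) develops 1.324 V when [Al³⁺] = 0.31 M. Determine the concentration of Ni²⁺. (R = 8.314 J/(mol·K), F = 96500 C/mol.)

0.0014 M

From the Nernst equation, ln Q = nF(E° − E)/RT = 6×96500×(1.40 − 1.324)/(8.314×303) = 17.468, so Q = 3.86 × 10^7.
With Q = [Al³⁺]^2/[Ni²⁺]^3 and the known concentrations, [Ni²⁺]^3 in the denominator gives [Ni²⁺] = 0.0014 M.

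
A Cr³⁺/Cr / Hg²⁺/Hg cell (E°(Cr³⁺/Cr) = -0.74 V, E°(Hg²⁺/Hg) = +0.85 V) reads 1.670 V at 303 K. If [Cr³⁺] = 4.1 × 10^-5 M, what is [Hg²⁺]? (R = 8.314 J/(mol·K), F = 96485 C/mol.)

From the Nernst equation, ln Q = nF(E° − E)/RT = 6×96485×(1.59 − 1.670)/(8.314×303) = -18.384, so Q = 1.04 × 10^-8.
With Q = [Cr³⁺]^2/[Hg²⁺]^3 and the known concentrations, [Hg²⁺]^3 in the denominator gives [Hg²⁺] = 0.55 M.

0.55 M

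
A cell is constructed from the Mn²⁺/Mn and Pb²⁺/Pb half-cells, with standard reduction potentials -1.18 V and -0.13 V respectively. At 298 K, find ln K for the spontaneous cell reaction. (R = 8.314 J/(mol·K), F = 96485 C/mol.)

ln K = 81.8

E°_cell = -0.13 − (-1.18) = 1.05 V, with n = 2 electrons transferred.
At equilibrium E = 0, so the Nernst equation gives ln K = nFE°/RT = (2)(96485)(1.05)/((8.314)(298)) = 81.78.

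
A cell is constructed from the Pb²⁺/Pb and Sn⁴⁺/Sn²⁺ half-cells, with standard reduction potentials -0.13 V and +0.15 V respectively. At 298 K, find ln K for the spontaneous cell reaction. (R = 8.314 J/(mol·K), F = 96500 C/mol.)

E°_cell = +0.15 − (-0.13) = 0.28 V, with n = 2 electrons transferred.
At equilibrium E = 0, so the Nernst equation gives ln K = nFE°/RT = (2)(96500)(0.28)/((8.314)(298)) = 21.81.

ln K = 21.8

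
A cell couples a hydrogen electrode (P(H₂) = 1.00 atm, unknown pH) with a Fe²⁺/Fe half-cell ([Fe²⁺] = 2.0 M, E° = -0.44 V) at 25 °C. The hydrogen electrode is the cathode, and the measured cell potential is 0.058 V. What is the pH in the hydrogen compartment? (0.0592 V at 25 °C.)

pH = 6.30

E°_cell = 0.44 V and n = 2.
log Q = n(E° − E)/0.0592 = 2×(0.44 − 0.058)/0.0592 = 12.905.
With Q = [Fe²⁺]·P(H₂) / [H⁺]^2, solving for [H⁺] gives log[H⁺] = -6.302, so pH = 6.30.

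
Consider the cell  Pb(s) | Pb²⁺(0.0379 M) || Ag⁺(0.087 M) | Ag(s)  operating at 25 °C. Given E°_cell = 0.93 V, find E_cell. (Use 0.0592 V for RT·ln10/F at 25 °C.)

0.909 V

Balancing electrons gives n = 2; the reaction quotient is Q = [Pb²⁺]/[Ag⁺]^2 = 5.01.
At 25 °C, E = E° − (0.0592/n) log Q = 0.93 − (0.0592/2)(0.700) = 0.930 − 0.021 = 0.909 V.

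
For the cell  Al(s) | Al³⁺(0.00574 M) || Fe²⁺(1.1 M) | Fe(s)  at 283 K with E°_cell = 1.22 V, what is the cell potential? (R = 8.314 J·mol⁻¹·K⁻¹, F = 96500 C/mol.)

1.26 V

Balancing electrons gives n = 6; the reaction quotient is Q = [Al³⁺]^2/[Fe²⁺]^3 = 2.48 × 10^-5.
E = E° − (RT/nF) ln Q = 1.22 − (8.314×283)/(6×96500) × (-10.607) = 1.220 + 0.043 = 1.263 V.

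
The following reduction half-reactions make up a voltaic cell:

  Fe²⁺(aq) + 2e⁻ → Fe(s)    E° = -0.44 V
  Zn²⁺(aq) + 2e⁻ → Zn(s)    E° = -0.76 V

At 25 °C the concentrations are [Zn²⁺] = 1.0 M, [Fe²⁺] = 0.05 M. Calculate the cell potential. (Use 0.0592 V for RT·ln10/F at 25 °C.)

0.281 V

The Fe²⁺/Fe couple has the higher reduction potential and acts as the cathode, so E°_cell = -0.44 − (-0.76) = 0.32 V.
Balancing electrons gives n = 2; the reaction quotient is Q = [Zn²⁺]/[Fe²⁺] = 20.0.
At 25 °C, E = E° − (0.0592/n) log Q = 0.32 − (0.0592/2)(1.301) = 0.320 − 0.039 = 0.281 V.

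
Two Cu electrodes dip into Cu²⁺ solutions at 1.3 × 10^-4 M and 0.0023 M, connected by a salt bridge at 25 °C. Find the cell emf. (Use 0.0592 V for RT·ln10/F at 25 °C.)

Both half-cells are Cu²⁺/Cu, so E°_cell = 0. The concentrated side is the cathode; the cell reaction moves Cu²⁺ from high to low concentration with n = 2.
Q = [Cu²⁺]_dilute/[Cu²⁺]_conc = 1.3 × 10^-4/0.0023 = 0.0565.
E = 0 − (0.0592/2) log Q = −(0.0592/2)(-1.248) = 0.0369 V.

0.037 V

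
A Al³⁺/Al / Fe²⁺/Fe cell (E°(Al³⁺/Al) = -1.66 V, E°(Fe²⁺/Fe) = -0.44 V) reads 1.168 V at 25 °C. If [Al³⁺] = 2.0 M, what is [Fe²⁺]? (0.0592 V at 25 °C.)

From the Nernst equation, log Q = n(E° − E)/0.0592 = 6(1.22 − 1.168)/0.0592 = 5.270, so Q = 1.86 × 10^5.
With Q = [Al³⁺]^2/[Fe²⁺]^3 and the known concentrations, [Fe²⁺]^3 in the denominator gives [Fe²⁺] = 0.028 M.

0.028 M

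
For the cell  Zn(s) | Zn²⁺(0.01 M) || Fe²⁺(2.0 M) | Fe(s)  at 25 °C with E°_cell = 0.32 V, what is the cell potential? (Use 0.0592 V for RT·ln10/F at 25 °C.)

Balancing electrons gives n = 2; the reaction quotient is Q = [Zn²⁺]/[Fe²⁺] = 0.00500.
At 25 °C, E = E° − (0.0592/n) log Q = 0.32 − (0.0592/2)(-2.301) = 0.320 + 0.068 = 0.388 V.

0.388 V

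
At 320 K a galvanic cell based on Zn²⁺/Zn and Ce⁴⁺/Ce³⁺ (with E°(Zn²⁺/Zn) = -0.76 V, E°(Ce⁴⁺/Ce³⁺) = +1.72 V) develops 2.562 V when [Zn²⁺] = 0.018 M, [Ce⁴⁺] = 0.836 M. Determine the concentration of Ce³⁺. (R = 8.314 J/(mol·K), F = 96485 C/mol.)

0.32 M

From the Nernst equation, ln Q = nF(E° − E)/RT = 2×96485×(2.48 − 2.562)/(8.314×320) = -5.948, so Q = 0.00261.
With Q = [Zn²⁺]·[Ce³⁺]^2/[Ce⁴⁺]^2 and the known concentrations, [Ce³⁺]^2 in the numerator gives [Ce³⁺] = 0.32 M.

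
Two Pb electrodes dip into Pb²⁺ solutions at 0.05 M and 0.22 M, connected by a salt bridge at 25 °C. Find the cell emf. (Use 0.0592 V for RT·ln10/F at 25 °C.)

Both half-cells are Pb²⁺/Pb, so E°_cell = 0. The concentrated side is the cathode; the cell reaction moves Pb²⁺ from high to low concentration with n = 2.
Q = [Pb²⁺]_dilute/[Pb²⁺]_conc = 0.05/0.22 = 0.227.
E = 0 − (0.0592/2) log Q = −(0.0592/2)(-0.643) = 0.0190 V.

0.019 V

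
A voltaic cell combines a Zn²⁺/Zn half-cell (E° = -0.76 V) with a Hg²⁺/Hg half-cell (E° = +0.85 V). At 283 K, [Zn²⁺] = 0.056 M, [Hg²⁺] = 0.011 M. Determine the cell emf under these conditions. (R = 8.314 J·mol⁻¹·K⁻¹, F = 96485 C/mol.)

1.59 V

The Hg²⁺/Hg couple has the higher reduction potential and acts as the cathode, so E°_cell = +0.85 − (-0.76) = 1.61 V.
Balancing electrons gives n = 2; the reaction quotient is Q = [Zn²⁺]/[Hg²⁺] = 5.09.
E = E° − (RT/nF) ln Q = 1.61 − (8.314×283)/(2×96485) × (1.627) = 1.610 − 0.020 = 1.590 V.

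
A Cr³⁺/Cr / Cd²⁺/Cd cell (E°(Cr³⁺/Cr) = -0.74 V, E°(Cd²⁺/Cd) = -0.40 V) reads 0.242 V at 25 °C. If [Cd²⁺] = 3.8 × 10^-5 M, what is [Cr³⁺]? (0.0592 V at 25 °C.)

0.022 M

From the Nernst equation, log Q = n(E° − E)/0.0592 = 6(0.34 − 0.242)/0.0592 = 9.932, so Q = 8.56 × 10^9.
With Q = [Cr³⁺]^2/[Cd²⁺]^3 and the known concentrations, [Cr³⁺]^2 in the numerator gives [Cr³⁺] = 0.022 M.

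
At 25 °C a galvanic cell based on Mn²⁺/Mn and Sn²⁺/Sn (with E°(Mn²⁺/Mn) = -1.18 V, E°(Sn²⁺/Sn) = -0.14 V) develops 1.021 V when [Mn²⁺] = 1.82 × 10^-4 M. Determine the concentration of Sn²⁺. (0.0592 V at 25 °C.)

From the Nernst equation, log Q = n(E° − E)/0.0592 = 2(1.04 − 1.021)/0.0592 = 0.642, so Q = 4.38.
With Q = [Mn²⁺]/[Sn²⁺] and the known concentrations, [Sn²⁺] in the denominator gives [Sn²⁺] = 4.2 × 10^-5 M.

4.2 × 10^-5 M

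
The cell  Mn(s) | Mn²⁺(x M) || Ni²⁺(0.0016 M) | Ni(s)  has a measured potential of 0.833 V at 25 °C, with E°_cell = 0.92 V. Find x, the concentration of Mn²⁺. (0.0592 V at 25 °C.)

From the Nernst equation, log Q = n(E° − E)/0.0592 = 2(0.92 − 0.833)/0.0592 = 2.939, so Q = 869.
With Q = [Mn²⁺]/[Ni²⁺] and the known concentrations, [Mn²⁺] in the numerator gives [Mn²⁺] = 1.4 M.

1.4 M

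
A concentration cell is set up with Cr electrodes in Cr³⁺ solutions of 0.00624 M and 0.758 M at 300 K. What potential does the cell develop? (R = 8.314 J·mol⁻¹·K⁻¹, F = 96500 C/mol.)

0.041 V

Both half-cells are Cr³⁺/Cr, so E°_cell = 0. The concentrated side is the cathode; the cell reaction moves Cr³⁺ from high to low concentration with n = 3.
Q = [Cr³⁺]_dilute/[Cr³⁺]_conc = 0.00624/0.758 = 0.00823.
E = 0 − (RT/nF) ln Q = −((8.314×300)/(3×96500))(-4.800) = 0.0414 V.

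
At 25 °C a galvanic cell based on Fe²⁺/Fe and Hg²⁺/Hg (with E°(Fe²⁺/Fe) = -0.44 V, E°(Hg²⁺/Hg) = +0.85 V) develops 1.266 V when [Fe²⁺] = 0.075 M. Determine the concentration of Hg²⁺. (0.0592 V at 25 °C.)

0.012 M

From the Nernst equation, log Q = n(E° − E)/0.0592 = 2(1.29 − 1.266)/0.0592 = 0.811, so Q = 6.47.
With Q = [Fe²⁺]/[Hg²⁺] and the known concentrations, [Hg²⁺] in the denominator gives [Hg²⁺] = 0.012 M.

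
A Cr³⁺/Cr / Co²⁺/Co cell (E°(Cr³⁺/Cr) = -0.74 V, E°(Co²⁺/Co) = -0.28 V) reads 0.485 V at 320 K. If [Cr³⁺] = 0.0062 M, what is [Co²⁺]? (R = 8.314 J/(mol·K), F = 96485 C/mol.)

From the Nernst equation, ln Q = nF(E° − E)/RT = 6×96485×(0.46 − 0.485)/(8.314×320) = -5.440, so Q = 0.00434.
With Q = [Cr³⁺]^2/[Co²⁺]^3 and the known concentrations, [Co²⁺]^3 in the denominator gives [Co²⁺] = 0.21 M.

0.21 M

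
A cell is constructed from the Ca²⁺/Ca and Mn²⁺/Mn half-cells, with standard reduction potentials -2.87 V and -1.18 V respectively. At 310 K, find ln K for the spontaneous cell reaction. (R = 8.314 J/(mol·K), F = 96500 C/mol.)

E°_cell = -1.18 − (-2.87) = 1.69 V, with n = 2 electrons transferred.
At equilibrium E = 0, so the Nernst equation gives ln K = nFE°/RT = (2)(96500)(1.69)/((8.314)(310)) = 126.55.

ln K = 126.6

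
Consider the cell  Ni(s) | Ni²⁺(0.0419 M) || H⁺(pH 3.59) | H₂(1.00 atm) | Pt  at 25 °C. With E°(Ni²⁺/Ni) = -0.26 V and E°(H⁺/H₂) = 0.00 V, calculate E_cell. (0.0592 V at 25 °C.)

The hydrogen couple is the cathode, so E°_cell = 0.26 V; n = 2.
[H⁺] = 10^(−3.59) = 2.6 × 10^-4 M, and Q = [Ni²⁺]·P(H₂) / [H⁺]^2 = 6.34 × 10^5.
E = E° − (0.0592/2) log Q = 0.26 − (0.0592/2)(5.802) = 0.088 V.

0.088 V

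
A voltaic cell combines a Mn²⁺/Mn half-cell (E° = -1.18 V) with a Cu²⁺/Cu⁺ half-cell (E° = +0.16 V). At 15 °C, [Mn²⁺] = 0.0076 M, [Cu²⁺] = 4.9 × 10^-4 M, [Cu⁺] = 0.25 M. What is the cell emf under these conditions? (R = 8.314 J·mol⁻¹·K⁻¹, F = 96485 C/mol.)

The Cu²⁺/Cu⁺ couple has the higher reduction potential and acts as the cathode, so E°_cell = +0.16 − (-1.18) = 1.34 V.
Balancing electrons gives n = 2; the reaction quotient is Q = [Mn²⁺]·[Cu⁺]^2/[Cu²⁺]^2 = 1980.
E = E° − (RT/nF) ln Q = 1.34 − (8.314×288)/(2×96485) × (7.590) = 1.340 − 0.094 = 1.246 V.

1.25 V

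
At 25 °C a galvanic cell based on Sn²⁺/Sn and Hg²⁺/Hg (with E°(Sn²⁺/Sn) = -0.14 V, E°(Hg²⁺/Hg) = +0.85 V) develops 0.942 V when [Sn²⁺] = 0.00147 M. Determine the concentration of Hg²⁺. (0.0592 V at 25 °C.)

3.5 × 10^-5 M

From the Nernst equation, log Q = n(E° − E)/0.0592 = 2(0.99 − 0.942)/0.0592 = 1.622, so Q = 41.8.
With Q = [Sn²⁺]/[Hg²⁺] and the known concentrations, [Hg²⁺] in the denominator gives [Hg²⁺] = 3.5 × 10^-5 M.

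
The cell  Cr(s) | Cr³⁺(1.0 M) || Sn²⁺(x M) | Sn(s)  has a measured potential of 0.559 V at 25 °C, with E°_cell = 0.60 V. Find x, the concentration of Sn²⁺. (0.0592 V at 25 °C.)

0.041 M

From the Nernst equation, log Q = n(E° − E)/0.0592 = 6(0.60 − 0.559)/0.0592 = 4.155, so Q = 1.43 × 10^4.
With Q = [Cr³⁺]^2/[Sn²⁺]^3 and the known concentrations, [Sn²⁺]^3 in the denominator gives [Sn²⁺] = 0.041 M.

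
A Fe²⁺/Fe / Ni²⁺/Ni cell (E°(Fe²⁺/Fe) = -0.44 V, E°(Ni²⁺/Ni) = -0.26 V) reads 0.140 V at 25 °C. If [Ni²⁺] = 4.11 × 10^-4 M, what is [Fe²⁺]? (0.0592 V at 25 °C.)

From the Nernst equation, log Q = n(E° − E)/0.0592 = 2(0.18 − 0.140)/0.0592 = 1.351, so Q = 22.5.
With Q = [Fe²⁺]/[Ni²⁺] and the known concentrations, [Fe²⁺] in the numerator gives [Fe²⁺] = 0.0092 M.

0.0092 M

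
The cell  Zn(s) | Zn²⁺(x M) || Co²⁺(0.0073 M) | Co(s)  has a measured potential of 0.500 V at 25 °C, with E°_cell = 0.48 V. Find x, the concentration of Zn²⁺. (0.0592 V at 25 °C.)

0.0015 M

From the Nernst equation, log Q = n(E° − E)/0.0592 = 2(0.48 − 0.500)/0.0592 = -0.676, so Q = 0.211.
With Q = [Zn²⁺]/[Co²⁺] and the known concentrations, [Zn²⁺] in the numerator gives [Zn²⁺] = 0.0015 M.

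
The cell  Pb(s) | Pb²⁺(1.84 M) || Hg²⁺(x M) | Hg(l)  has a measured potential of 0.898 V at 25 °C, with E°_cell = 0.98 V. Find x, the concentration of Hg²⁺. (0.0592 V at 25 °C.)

From the Nernst equation, log Q = n(E° − E)/0.0592 = 2(0.98 − 0.898)/0.0592 = 2.770, so Q = 589.
With Q = [Pb²⁺]/[Hg²⁺] and the known concentrations, [Hg²⁺] in the denominator gives [Hg²⁺] = 0.0031 M.

0.0031 M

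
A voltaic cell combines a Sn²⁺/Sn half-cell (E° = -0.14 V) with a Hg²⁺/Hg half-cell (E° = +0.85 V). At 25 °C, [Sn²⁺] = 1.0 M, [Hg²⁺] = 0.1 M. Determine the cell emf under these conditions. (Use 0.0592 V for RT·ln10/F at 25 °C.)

0.960 V

The Hg²⁺/Hg couple has the higher reduction potential and acts as the cathode, so E°_cell = +0.85 − (-0.14) = 0.99 V.
Balancing electrons gives n = 2; the reaction quotient is Q = [Sn²⁺]/[Hg²⁺] = 10.0.
At 25 °C, E = E° − (0.0592/n) log Q = 0.99 − (0.0592/2)(1.000) = 0.990 − 0.030 = 0.960 V.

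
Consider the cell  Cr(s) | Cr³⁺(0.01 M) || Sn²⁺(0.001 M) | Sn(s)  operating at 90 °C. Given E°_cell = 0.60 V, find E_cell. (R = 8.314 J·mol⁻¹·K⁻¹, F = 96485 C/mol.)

0.540 V

Balancing electrons gives n = 6; the reaction quotient is Q = [Cr³⁺]^2/[Sn²⁺]^3 = 1 × 10^5.
E = E° − (RT/nF) ln Q = 0.60 − (8.314×363)/(6×96485) × (11.513) = 0.600 − 0.060 = 0.540 V.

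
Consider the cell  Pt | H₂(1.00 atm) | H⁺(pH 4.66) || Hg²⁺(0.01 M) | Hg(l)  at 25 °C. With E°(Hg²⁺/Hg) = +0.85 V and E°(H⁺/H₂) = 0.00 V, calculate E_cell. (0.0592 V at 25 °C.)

1.07 V

The Hg²⁺/Hg couple is the cathode, so E°_cell = 0.85 V; n = 2.
[H⁺] = 10^(−4.66) = 2.2 × 10^-5 M, and Q = [H⁺]^2 / ([Hg²⁺]·P(H₂)) = 4.79 × 10^-8.
E = E° − (0.0592/2) log Q = 0.85 − (0.0592/2)(-7.320) = 1.067 V.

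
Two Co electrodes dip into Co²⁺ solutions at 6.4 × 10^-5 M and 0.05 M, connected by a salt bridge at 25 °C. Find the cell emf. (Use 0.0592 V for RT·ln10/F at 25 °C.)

0.086 V

Both half-cells are Co²⁺/Co, so E°_cell = 0. The concentrated side is the cathode; the cell reaction moves Co²⁺ from high to low concentration with n = 2.
Q = [Co²⁺]_dilute/[Co²⁺]_conc = 6.4 × 10^-5/0.05 = 0.00128.
E = 0 − (0.0592/2) log Q = −(0.0592/2)(-2.893) = 0.0856 V.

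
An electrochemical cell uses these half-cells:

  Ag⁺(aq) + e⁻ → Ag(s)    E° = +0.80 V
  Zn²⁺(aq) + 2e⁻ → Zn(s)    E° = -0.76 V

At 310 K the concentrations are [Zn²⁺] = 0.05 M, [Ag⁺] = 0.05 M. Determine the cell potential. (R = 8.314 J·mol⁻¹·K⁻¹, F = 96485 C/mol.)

1.52 V

The Ag⁺/Ag couple has the higher reduction potential and acts as the cathode, so E°_cell = +0.80 − (-0.76) = 1.56 V.
Balancing electrons gives n = 2; the reaction quotient is Q = [Zn²⁺]/[Ag⁺]^2 = 20.0.
E = E° − (RT/nF) ln Q = 1.56 − (8.314×310)/(2×96485) × (2.996) = 1.560 − 0.040 = 1.520 V.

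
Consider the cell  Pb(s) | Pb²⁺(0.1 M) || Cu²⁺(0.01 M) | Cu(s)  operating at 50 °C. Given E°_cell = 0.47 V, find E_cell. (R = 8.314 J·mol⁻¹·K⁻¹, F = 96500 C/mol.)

0.438 V

Balancing electrons gives n = 2; the reaction quotient is Q = [Pb²⁺]/[Cu²⁺] = 10.0.
E = E° − (RT/nF) ln Q = 0.47 − (8.314×323)/(2×96500) × (2.303) = 0.470 − 0.032 = 0.438 V.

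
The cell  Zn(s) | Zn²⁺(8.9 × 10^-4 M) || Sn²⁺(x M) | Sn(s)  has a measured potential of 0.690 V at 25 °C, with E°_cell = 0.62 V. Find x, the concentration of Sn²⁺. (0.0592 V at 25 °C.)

0.21 M

From the Nernst equation, log Q = n(E° − E)/0.0592 = 2(0.62 − 0.690)/0.0592 = -2.365, so Q = 0.00432.
With Q = [Zn²⁺]/[Sn²⁺] and the known concentrations, [Sn²⁺] in the denominator gives [Sn²⁺] = 0.21 M.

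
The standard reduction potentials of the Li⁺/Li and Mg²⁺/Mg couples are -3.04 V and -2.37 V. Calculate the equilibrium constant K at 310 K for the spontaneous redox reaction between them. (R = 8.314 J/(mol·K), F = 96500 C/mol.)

6.2 × 10^21

E°_cell = -2.37 − (-3.04) = 0.67 V, with n = 2 electrons transferred.
At equilibrium E = 0, so the Nernst equation gives ln K = nFE°/RT = (2)(96500)(0.67)/((8.314)(310)) = 50.17.
K = e^50.17 = 6.2 × 10^21.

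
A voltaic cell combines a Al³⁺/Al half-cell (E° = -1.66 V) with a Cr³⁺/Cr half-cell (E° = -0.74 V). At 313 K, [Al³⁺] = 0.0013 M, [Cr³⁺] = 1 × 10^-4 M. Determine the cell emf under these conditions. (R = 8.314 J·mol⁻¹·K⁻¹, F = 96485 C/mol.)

0.897 V

The Cr³⁺/Cr couple has the higher reduction potential and acts as the cathode, so E°_cell = -0.74 − (-1.66) = 0.92 V.
Balancing electrons gives n = 3; the reaction quotient is Q = [Al³⁺]/[Cr³⁺] = 13.0.
E = E° − (RT/nF) ln Q = 0.92 − (8.314×313)/(3×96485) × (2.565) = 0.920 − 0.023 = 0.897 V.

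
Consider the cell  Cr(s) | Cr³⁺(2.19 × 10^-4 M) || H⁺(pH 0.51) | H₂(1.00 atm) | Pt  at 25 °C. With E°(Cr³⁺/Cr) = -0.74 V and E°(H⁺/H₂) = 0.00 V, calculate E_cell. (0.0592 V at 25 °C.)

0.78 V

The hydrogen couple is the cathode, so E°_cell = 0.74 V; n = 6.
[H⁺] = 10^(−0.51) = 0.31 M, and Q = [Cr³⁺]^2·P(H₂)^3 / [H⁺]^6 = 5.51 × 10^-5.
E = E° − (0.0592/6) log Q = 0.74 − (0.0592/6)(-4.259) = 0.782 V.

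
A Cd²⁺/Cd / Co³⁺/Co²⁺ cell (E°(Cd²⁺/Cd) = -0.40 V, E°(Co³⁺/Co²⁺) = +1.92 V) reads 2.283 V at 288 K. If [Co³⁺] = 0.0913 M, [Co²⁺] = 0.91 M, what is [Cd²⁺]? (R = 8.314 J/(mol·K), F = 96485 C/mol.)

0.2 M

From the Nernst equation, ln Q = nF(E° − E)/RT = 2×96485×(2.32 − 2.283)/(8.314×288) = 2.982, so Q = 19.7.
With Q = [Cd²⁺]·[Co²⁺]^2/[Co³⁺]^2 and the known concentrations, [Cd²⁺] in the numerator gives [Cd²⁺] = 0.2 M.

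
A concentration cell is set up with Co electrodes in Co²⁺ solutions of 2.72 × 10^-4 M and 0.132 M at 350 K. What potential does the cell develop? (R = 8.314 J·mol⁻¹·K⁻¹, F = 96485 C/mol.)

0.093 V

Both half-cells are Co²⁺/Co, so E°_cell = 0. The concentrated side is the cathode; the cell reaction moves Co²⁺ from high to low concentration with n = 2.
Q = [Co²⁺]_dilute/[Co²⁺]_conc = 2.72 × 10^-4/0.132 = 0.00206.
E = 0 − (RT/nF) ln Q = −((8.314×350)/(2×96485))(-6.185) = 0.0933 V.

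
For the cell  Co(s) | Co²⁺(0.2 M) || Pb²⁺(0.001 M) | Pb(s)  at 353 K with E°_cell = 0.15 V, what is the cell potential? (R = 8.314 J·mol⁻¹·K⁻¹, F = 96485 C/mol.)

Balancing electrons gives n = 2; the reaction quotient is Q = [Co²⁺]/[Pb²⁺] = 200.
E = E° − (RT/nF) ln Q = 0.15 − (8.314×353)/(2×96485) × (5.298) = 0.150 − 0.081 = 0.069 V.

0.069 V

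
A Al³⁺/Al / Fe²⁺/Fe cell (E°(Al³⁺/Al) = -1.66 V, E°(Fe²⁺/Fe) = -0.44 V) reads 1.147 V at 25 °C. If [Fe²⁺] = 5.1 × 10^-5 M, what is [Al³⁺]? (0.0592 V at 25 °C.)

0.0018 M

From the Nernst equation, log Q = n(E° − E)/0.0592 = 6(1.22 − 1.147)/0.0592 = 7.399, so Q = 2.5 × 10^7.
With Q = [Al³⁺]^2/[Fe²⁺]^3 and the known concentrations, [Al³⁺]^2 in the numerator gives [Al³⁺] = 0.0018 M.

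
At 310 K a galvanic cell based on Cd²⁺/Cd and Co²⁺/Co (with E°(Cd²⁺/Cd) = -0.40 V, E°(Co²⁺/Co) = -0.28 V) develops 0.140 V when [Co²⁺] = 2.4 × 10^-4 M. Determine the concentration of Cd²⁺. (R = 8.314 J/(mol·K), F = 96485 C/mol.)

5.4 × 10^-5 M

From the Nernst equation, ln Q = nF(E° − E)/RT = 2×96485×(0.12 − 0.140)/(8.314×310) = -1.497, so Q = 0.224.
With Q = [Cd²⁺]/[Co²⁺] and the known concentrations, [Cd²⁺] in the numerator gives [Cd²⁺] = 5.4 × 10^-5 M.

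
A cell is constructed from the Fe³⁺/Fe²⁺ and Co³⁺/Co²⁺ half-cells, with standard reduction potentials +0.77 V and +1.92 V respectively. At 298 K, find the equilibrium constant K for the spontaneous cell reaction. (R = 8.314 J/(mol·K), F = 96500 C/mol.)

2.8 × 10^19

E°_cell = +1.92 − (+0.77) = 1.15 V, with n = 1 electron transferred.
At equilibrium E = 0, so the Nernst equation gives ln K = nFE°/RT = (1)(96500)(1.15)/((8.314)(298)) = 44.79.
K = e^44.79 = 2.8 × 10^19.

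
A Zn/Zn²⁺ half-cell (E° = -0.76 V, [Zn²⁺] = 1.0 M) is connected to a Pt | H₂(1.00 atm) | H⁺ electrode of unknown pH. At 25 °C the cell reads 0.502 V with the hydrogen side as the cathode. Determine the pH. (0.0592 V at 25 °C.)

E°_cell = 0.76 V and n = 2.
log Q = n(E° − E)/0.0592 = 2×(0.76 − 0.502)/0.0592 = 8.716.
With Q = [Zn²⁺]·P(H₂) / [H⁺]^2, solving for [H⁺] gives log[H⁺] = -4.358, so pH = 4.36.

pH = 4.36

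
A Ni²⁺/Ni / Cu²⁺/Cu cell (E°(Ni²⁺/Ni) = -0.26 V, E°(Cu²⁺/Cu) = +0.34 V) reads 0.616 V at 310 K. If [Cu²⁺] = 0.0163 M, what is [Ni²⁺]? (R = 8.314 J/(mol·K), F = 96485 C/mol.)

From the Nernst equation, ln Q = nF(E° − E)/RT = 2×96485×(0.60 − 0.616)/(8.314×310) = -1.198, so Q = 0.302.
With Q = [Ni²⁺]/[Cu²⁺] and the known concentrations, [Ni²⁺] in the numerator gives [Ni²⁺] = 0.0049 M.

0.0049 M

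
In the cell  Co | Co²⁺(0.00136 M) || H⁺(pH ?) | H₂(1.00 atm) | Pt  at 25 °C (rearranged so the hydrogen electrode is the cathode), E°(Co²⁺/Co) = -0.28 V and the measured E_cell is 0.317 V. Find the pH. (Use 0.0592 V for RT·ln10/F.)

pH = 0.81

E°_cell = 0.28 V and n = 2.
log Q = n(E° − E)/0.0592 = 2×(0.28 − 0.317)/0.0592 = -1.250.
With Q = [Co²⁺]·P(H₂) / [H⁺]^2, solving for [H⁺] gives log[H⁺] = -0.808, so pH = 0.81.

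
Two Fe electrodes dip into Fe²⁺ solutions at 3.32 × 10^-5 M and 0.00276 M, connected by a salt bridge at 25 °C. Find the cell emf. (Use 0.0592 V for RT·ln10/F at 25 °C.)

Both half-cells are Fe²⁺/Fe, so E°_cell = 0. The concentrated side is the cathode; the cell reaction moves Fe²⁺ from high to low concentration with n = 2.
Q = [Fe²⁺]_dilute/[Fe²⁺]_conc = 3.32 × 10^-5/0.00276 = 0.0120.
E = 0 − (0.0592/2) log Q = −(0.0592/2)(-1.920) = 0.0568 V.

0.057 V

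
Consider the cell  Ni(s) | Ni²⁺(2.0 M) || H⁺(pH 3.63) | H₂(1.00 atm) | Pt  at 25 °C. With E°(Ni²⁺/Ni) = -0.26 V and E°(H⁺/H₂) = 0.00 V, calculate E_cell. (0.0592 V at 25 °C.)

0.036 V

The hydrogen couple is the cathode, so E°_cell = 0.26 V; n = 2.
[H⁺] = 10^(−3.63) = 2.3 × 10^-4 M, and Q = [Ni²⁺]·P(H₂) / [H⁺]^2 = 3.64 × 10^7.
E = E° − (0.0592/2) log Q = 0.26 − (0.0592/2)(7.561) = 0.036 V.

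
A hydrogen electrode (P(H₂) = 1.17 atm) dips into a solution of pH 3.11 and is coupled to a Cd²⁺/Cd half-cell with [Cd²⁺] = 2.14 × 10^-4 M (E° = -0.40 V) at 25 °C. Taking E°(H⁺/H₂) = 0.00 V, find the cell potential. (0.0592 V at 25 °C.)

The hydrogen couple is the cathode, so E°_cell = 0.40 V; n = 2.
[H⁺] = 10^(−3.11) = 7.8 × 10^-4 M, and Q = [Cd²⁺]·P(H₂) / [H⁺]^2 = 416.
E = E° − (0.0592/2) log Q = 0.40 − (0.0592/2)(2.619) = 0.322 V.

0.32 V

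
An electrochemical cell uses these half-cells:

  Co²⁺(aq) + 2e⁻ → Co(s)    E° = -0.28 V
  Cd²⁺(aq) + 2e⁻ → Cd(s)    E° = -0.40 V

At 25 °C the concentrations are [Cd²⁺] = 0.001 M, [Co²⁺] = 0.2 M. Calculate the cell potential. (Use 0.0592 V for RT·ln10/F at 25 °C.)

0.188 V

The Co²⁺/Co couple has the higher reduction potential and acts as the cathode, so E°_cell = -0.28 − (-0.40) = 0.12 V.
Balancing electrons gives n = 2; the reaction quotient is Q = [Cd²⁺]/[Co²⁺] = 0.00500.
At 25 °C, E = E° − (0.0592/n) log Q = 0.12 − (0.0592/2)(-2.301) = 0.120 + 0.068 = 0.188 V.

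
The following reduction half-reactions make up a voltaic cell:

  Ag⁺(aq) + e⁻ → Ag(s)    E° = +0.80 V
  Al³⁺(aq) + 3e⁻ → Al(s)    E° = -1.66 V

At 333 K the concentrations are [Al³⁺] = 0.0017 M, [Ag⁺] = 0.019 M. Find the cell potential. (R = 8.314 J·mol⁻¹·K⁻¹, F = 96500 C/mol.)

2.41 V

The Ag⁺/Ag couple has the higher reduction potential and acts as the cathode, so E°_cell = +0.80 − (-1.66) = 2.46 V.
Balancing electrons gives n = 3; the reaction quotient is Q = [Al³⁺]/[Ag⁺]^3 = 248.
E = E° − (RT/nF) ln Q = 2.46 − (8.314×333)/(3×96500) × (5.513) = 2.460 − 0.053 = 2.407 V.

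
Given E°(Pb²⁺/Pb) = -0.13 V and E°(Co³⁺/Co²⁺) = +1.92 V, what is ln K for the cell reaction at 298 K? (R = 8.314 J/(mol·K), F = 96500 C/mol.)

ln K = 159.7

E°_cell = +1.92 − (-0.13) = 2.05 V, with n = 2 electrons transferred.
At equilibrium E = 0, so the Nernst equation gives ln K = nFE°/RT = (2)(96500)(2.05)/((8.314)(298)) = 159.69.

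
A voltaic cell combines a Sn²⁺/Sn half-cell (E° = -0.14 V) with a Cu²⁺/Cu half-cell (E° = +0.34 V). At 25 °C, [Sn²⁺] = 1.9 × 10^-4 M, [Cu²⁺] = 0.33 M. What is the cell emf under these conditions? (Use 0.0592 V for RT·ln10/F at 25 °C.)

The Cu²⁺/Cu couple has the higher reduction potential and acts as the cathode, so E°_cell = +0.34 − (-0.14) = 0.48 V.
Balancing electrons gives n = 2; the reaction quotient is Q = [Sn²⁺]/[Cu²⁺] = 5.76 × 10^-4.
At 25 °C, E = E° − (0.0592/n) log Q = 0.48 − (0.0592/2)(-3.240) = 0.480 + 0.096 = 0.576 V.

0.576 V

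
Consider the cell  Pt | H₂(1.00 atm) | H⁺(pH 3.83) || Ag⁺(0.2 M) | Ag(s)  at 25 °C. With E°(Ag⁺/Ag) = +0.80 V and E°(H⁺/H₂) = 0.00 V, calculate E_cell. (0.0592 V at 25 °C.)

0.99 V

The Ag⁺/Ag couple is the cathode, so E°_cell = 0.80 V; n = 2.
[H⁺] = 10^(−3.83) = 1.5 × 10^-4 M, and Q = [H⁺]^2 / ([Ag⁺]^2·P(H₂)) = 5.47 × 10^-7.
E = E° − (0.0592/2) log Q = 0.80 − (0.0592/2)(-6.262) = 0.985 V.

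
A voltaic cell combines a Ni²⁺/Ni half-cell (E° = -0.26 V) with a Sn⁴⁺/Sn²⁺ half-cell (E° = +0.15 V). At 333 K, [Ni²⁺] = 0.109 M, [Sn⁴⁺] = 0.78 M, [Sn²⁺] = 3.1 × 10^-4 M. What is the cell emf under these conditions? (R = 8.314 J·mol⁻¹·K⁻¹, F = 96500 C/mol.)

The Sn⁴⁺/Sn²⁺ couple has the higher reduction potential and acts as the cathode, so E°_cell = +0.15 − (-0.26) = 0.41 V.
Balancing electrons gives n = 2; the reaction quotient is Q = [Ni²⁺]·[Sn²⁺]/[Sn⁴⁺] = 4.33 × 10^-5.
E = E° − (RT/nF) ln Q = 0.41 − (8.314×333)/(2×96500) × (-10.047) = 0.410 + 0.144 = 0.554 V.

0.554 V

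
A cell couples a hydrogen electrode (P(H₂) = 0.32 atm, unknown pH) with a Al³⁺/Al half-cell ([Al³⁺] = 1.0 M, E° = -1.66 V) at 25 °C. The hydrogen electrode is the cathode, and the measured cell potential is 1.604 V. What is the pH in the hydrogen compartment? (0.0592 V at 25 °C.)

E°_cell = 1.66 V and n = 6.
log Q = n(E° − E)/0.0592 = 6×(1.66 − 1.604)/0.0592 = 5.676.
With Q = [Al³⁺]^2·P(H₂)^3 / [H⁺]^6, solving for [H⁺] gives log[H⁺] = -1.193, so pH = 1.19.

pH = 1.19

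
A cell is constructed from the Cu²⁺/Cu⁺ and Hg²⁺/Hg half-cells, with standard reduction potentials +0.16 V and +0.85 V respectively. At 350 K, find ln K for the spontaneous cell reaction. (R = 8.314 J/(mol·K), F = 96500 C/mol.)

E°_cell = +0.85 − (+0.16) = 0.69 V, with n = 2 electrons transferred.
At equilibrium E = 0, so the Nernst equation gives ln K = nFE°/RT = (2)(96500)(0.69)/((8.314)(350)) = 45.76.

ln K = 45.8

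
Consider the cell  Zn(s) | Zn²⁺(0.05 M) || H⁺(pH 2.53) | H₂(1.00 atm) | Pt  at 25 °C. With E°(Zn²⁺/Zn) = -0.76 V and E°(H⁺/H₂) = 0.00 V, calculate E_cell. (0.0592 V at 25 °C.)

The hydrogen couple is the cathode, so E°_cell = 0.76 V; n = 2.
[H⁺] = 10^(−2.53) = 0.0030 M, and Q = [Zn²⁺]·P(H₂) / [H⁺]^2 = 5740.
E = E° − (0.0592/2) log Q = 0.76 − (0.0592/2)(3.759) = 0.649 V.

0.65 V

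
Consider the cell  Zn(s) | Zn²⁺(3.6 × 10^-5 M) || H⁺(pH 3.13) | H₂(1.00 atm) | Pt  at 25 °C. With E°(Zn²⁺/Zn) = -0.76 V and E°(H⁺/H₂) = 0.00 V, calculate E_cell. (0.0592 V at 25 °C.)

0.71 V

The hydrogen couple is the cathode, so E°_cell = 0.76 V; n = 2.
[H⁺] = 10^(−3.13) = 7.4 × 10^-4 M, and Q = [Zn²⁺]·P(H₂) / [H⁺]^2 = 65.5.
E = E° − (0.0592/2) log Q = 0.76 − (0.0592/2)(1.816) = 0.706 V.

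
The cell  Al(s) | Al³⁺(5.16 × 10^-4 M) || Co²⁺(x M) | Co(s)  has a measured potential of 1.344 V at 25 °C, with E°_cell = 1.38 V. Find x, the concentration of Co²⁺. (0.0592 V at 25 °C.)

3.9 × 10^-4 M

From the Nernst equation, log Q = n(E° − E)/0.0592 = 6(1.38 − 1.344)/0.0592 = 3.649, so Q = 4450.
With Q = [Al³⁺]^2/[Co²⁺]^3 and the known concentrations, [Co²⁺]^3 in the denominator gives [Co²⁺] = 3.9 × 10^-4 M.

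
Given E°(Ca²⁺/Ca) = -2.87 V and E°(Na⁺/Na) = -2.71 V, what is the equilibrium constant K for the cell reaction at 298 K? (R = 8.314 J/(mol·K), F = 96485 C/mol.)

2.6 × 10^5

E°_cell = -2.71 − (-2.87) = 0.16 V, with n = 2 electrons transferred.
At equilibrium E = 0, so the Nernst equation gives ln K = nFE°/RT = (2)(96485)(0.16)/((8.314)(298)) = 12.46.
K = e^12.46 = 2.6 × 10^5.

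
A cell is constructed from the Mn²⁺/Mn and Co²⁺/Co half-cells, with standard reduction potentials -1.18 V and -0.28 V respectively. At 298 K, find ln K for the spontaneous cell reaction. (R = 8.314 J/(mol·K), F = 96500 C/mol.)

ln K = 70.1

E°_cell = -0.28 − (-1.18) = 0.90 V, with n = 2 electrons transferred.
At equilibrium E = 0, so the Nernst equation gives ln K = nFE°/RT = (2)(96500)(0.90)/((8.314)(298)) = 70.11.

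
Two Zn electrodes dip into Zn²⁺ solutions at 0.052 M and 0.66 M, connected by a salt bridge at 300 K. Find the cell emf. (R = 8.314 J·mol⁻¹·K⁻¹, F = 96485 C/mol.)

0.033 V

Both half-cells are Zn²⁺/Zn, so E°_cell = 0. The concentrated side is the cathode; the cell reaction moves Zn²⁺ from high to low concentration with n = 2.
Q = [Zn²⁺]_dilute/[Zn²⁺]_conc = 0.052/0.66 = 0.0788.
E = 0 − (RT/nF) ln Q = −((8.314×300)/(2×96485))(-2.541) = 0.0328 V.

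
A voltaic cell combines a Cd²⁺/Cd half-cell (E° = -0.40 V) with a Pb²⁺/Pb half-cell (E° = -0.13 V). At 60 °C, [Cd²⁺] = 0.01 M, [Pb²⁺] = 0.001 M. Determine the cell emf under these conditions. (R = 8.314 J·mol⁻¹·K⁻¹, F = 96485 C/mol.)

0.237 V

The Pb²⁺/Pb couple has the higher reduction potential and acts as the cathode, so E°_cell = -0.13 − (-0.40) = 0.27 V.
Balancing electrons gives n = 2; the reaction quotient is Q = [Cd²⁺]/[Pb²⁺] = 10.0.
E = E° − (RT/nF) ln Q = 0.27 − (8.314×333)/(2×96485) × (2.303) = 0.270 − 0.033 = 0.237 V.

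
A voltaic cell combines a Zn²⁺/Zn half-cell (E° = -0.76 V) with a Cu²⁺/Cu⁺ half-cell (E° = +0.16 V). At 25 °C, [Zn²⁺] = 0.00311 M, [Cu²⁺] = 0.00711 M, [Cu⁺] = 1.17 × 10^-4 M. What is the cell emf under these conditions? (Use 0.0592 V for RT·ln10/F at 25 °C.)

The Cu²⁺/Cu⁺ couple has the higher reduction potential and acts as the cathode, so E°_cell = +0.16 − (-0.76) = 0.92 V.
Balancing electrons gives n = 2; the reaction quotient is Q = [Zn²⁺]·[Cu⁺]^2/[Cu²⁺]^2 = 8.42 × 10^-7.
At 25 °C, E = E° − (0.0592/n) log Q = 0.92 − (0.0592/2)(-6.075) = 0.920 + 0.180 = 1.100 V.

1.10 V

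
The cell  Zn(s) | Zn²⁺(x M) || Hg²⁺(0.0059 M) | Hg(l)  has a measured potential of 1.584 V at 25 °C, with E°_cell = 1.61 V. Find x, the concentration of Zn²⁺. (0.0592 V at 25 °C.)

0.045 M

From the Nernst equation, log Q = n(E° − E)/0.0592 = 2(1.61 − 1.584)/0.0592 = 0.878, so Q = 7.56.
With Q = [Zn²⁺]/[Hg²⁺] and the known concentrations, [Zn²⁺] in the numerator gives [Zn²⁺] = 0.045 M.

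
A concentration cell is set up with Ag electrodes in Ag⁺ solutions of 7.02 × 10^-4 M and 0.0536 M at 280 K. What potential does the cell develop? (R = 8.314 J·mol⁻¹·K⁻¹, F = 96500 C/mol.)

0.10 V

Both half-cells are Ag⁺/Ag, so E°_cell = 0. The concentrated side is the cathode; the cell reaction moves Ag⁺ from high to low concentration with n = 1.
Q = [Ag⁺]_dilute/[Ag⁺]_conc = 7.02 × 10^-4/0.0536 = 0.0131.
E = 0 − (RT/nF) ln Q = −((8.314×280)/(1×96500))(-4.335) = 0.1046 V.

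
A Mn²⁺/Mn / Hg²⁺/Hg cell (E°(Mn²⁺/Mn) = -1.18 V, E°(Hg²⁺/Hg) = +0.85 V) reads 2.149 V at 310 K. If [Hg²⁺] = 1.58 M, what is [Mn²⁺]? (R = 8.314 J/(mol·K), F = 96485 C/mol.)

2.1 × 10^-4 M

From the Nernst equation, ln Q = nF(E° − E)/RT = 2×96485×(2.03 − 2.149)/(8.314×310) = -8.910, so Q = 1.35 × 10^-4.
With Q = [Mn²⁺]/[Hg²⁺] and the known concentrations, [Mn²⁺] in the numerator gives [Mn²⁺] = 2.1 × 10^-4 M.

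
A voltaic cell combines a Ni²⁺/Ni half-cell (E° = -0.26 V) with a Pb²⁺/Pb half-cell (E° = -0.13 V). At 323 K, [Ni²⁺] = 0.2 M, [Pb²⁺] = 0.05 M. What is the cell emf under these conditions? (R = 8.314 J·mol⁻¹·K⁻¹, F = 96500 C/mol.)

0.111 V

The Pb²⁺/Pb couple has the higher reduction potential and acts as the cathode, so E°_cell = -0.13 − (-0.26) = 0.13 V.
Balancing electrons gives n = 2; the reaction quotient is Q = [Ni²⁺]/[Pb²⁺] = 4.00.
E = E° − (RT/nF) ln Q = 0.13 − (8.314×323)/(2×96500) × (1.386) = 0.130 − 0.019 = 0.111 V.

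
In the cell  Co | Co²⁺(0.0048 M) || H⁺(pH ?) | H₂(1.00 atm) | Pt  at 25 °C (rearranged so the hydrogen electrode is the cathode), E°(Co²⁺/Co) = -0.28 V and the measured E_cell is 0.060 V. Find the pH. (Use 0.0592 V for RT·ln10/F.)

pH = 4.88

E°_cell = 0.28 V and n = 2.
log Q = n(E° − E)/0.0592 = 2×(0.28 − 0.060)/0.0592 = 7.432.
With Q = [Co²⁺]·P(H₂) / [H⁺]^2, solving for [H⁺] gives log[H⁺] = -4.876, so pH = 4.88.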